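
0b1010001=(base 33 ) 2F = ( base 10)81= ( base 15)56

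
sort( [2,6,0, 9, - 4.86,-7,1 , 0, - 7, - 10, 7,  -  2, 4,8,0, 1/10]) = [ - 10 , -7, - 7,-4.86, - 2 , 0,0, 0,1/10 , 1,2,4,6,7 , 8,9]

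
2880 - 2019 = 861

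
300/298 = 1+1/149 = 1.01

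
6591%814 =79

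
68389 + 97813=166202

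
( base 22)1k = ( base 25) 1h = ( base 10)42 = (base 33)19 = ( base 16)2A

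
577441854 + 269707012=847148866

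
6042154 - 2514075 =3528079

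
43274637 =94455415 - 51180778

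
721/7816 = 721/7816 = 0.09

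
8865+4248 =13113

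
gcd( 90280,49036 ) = 4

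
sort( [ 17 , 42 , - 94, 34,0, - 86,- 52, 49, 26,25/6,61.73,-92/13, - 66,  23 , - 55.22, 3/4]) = [ - 94 , -86, - 66 , - 55.22,  -  52, - 92/13,  0,3/4, 25/6,17,23,26,  34,42 , 49,61.73]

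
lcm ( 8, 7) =56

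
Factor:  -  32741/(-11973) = 3^(-1 )*13^( - 1 )*29^1* 307^(-1) * 1129^1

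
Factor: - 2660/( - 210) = 2^1*3^ (- 1)*  19^1 = 38/3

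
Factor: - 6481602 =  - 2^1 * 3^2*360089^1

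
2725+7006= 9731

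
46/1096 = 23/548 = 0.04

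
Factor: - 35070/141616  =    -  105/424  =  -2^( - 3) * 3^1*5^1*7^1*53^( - 1 )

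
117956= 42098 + 75858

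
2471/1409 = 1 + 1062/1409  =  1.75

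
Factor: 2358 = 2^1 *3^2*131^1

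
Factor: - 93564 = - 2^2*3^2*23^1 * 113^1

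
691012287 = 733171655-42159368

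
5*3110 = 15550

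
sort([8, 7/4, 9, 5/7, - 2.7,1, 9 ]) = [ - 2.7,5/7, 1, 7/4,8, 9, 9 ] 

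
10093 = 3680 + 6413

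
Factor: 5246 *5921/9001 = 31061566/9001 = 2^1*31^1*43^1 * 61^1*191^1*9001^( - 1)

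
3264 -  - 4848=8112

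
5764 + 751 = 6515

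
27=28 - 1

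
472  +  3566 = 4038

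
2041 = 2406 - 365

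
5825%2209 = 1407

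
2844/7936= 711/1984 = 0.36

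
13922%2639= 727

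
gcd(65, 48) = 1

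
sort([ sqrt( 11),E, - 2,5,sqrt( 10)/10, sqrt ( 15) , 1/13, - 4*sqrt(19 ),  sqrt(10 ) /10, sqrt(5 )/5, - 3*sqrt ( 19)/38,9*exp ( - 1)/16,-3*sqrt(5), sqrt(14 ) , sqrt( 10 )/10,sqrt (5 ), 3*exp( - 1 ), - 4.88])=[ - 4*sqrt( 19 ), - 3*sqrt ( 5 ) , - 4.88, - 2, - 3*sqrt(19 )/38, 1/13,9*exp(  -  1)/16,sqrt(10 )/10,sqrt (10 ) /10 , sqrt( 10)/10, sqrt ( 5) /5, 3*exp( - 1) , sqrt( 5),E,  sqrt( 11 ),  sqrt(14 ),sqrt(15),5] 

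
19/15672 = 19/15672   =  0.00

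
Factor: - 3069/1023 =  - 3 = - 3^1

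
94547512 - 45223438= 49324074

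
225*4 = 900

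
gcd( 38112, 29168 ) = 16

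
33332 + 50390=83722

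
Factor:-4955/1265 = -991/253 = - 11^( - 1)*23^( - 1) *991^1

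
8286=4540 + 3746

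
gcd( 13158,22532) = 86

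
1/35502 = 1/35502 = 0.00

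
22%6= 4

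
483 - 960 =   -  477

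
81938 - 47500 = 34438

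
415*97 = 40255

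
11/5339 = 11/5339 = 0.00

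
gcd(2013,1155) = 33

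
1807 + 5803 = 7610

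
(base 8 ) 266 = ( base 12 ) 132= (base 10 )182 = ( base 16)b6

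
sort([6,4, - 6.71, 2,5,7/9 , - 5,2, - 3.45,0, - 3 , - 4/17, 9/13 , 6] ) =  [ - 6.71, - 5, - 3.45 ,  -  3, - 4/17,0, 9/13,7/9, 2,2, 4 , 5,6,6 ]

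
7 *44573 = 312011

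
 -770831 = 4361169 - 5132000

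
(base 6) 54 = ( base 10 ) 34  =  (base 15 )24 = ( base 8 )42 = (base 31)13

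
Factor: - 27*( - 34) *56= 2^4 * 3^3*7^1 *17^1 = 51408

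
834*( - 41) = - 34194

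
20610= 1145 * 18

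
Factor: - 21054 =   -  2^1*3^1*11^2 * 29^1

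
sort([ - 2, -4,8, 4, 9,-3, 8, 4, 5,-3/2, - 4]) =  [ - 4, - 4 ,-3 , - 2,-3/2,4, 4, 5, 8,8, 9]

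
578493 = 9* 64277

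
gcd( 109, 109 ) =109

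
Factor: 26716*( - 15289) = -2^2 * 6679^1*15289^1 = - 408460924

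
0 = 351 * 0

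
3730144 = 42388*88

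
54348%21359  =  11630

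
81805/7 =81805/7 = 11686.43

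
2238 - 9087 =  - 6849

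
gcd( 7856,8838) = 982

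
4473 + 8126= 12599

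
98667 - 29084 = 69583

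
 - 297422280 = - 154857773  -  142564507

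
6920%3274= 372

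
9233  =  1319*7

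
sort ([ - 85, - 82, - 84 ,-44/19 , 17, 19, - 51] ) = [ - 85, - 84, - 82, - 51,-44/19,  17 , 19 ] 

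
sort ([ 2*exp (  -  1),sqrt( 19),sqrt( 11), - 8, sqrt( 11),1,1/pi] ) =[ - 8,1/pi,2*exp (-1), 1, sqrt( 11 ),sqrt ( 11 ),sqrt(19 )]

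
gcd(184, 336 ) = 8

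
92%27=11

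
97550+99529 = 197079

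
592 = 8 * 74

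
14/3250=7/1625= 0.00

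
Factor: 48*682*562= 18397632  =  2^6* 3^1*11^1 * 31^1*281^1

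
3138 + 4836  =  7974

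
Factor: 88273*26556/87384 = 2^( - 1)*11^( - 1 )*41^1*331^( - 1)*2153^1*2213^1 = 195348149/7282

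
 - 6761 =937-7698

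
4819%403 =386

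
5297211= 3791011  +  1506200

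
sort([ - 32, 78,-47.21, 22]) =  [ -47.21,-32  ,  22,78]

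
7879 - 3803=4076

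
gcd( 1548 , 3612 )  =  516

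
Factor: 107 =107^1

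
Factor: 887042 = 2^1*13^1*109^1*313^1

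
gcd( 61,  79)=1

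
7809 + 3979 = 11788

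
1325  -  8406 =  - 7081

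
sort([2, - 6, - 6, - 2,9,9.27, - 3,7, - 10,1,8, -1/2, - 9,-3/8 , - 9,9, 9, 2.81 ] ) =[ - 10,  -  9, - 9, - 6, - 6, - 3 ,- 2, - 1/2, - 3/8 , 1,  2,2.81,7,8 , 9,9, 9, 9.27] 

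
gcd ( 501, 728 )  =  1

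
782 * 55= 43010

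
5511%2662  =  187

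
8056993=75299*107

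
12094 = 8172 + 3922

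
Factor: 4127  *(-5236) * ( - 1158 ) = 2^3 * 3^1*7^1*11^1*17^1 * 193^1*4127^1 = 25023189576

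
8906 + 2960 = 11866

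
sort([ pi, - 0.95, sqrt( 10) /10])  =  [ -0.95,sqrt(10)/10,pi ]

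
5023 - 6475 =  -1452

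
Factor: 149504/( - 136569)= - 2^11 * 3^( - 1)*73^1 * 45523^( - 1 )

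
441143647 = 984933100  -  543789453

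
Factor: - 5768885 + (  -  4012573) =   -  9781458=- 2^1*3^1 * 1630243^1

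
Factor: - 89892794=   -  2^1*44946397^1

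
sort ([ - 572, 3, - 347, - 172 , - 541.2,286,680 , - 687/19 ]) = [- 572, - 541.2, - 347,- 172, - 687/19, 3, 286, 680 ] 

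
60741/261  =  232+ 21/29 = 232.72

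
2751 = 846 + 1905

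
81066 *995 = 80660670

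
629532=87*7236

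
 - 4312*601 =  - 2591512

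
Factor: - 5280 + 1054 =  - 4226= -  2^1* 2113^1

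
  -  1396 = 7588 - 8984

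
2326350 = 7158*325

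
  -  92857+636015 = 543158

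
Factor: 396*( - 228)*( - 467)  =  2^4*3^3*11^1*19^1 * 467^1 =42164496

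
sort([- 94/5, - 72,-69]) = [ -72, - 69,- 94/5 ]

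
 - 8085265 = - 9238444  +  1153179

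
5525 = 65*85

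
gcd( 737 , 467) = 1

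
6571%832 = 747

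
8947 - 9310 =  - 363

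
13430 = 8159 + 5271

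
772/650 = 1  +  61/325 = 1.19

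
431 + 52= 483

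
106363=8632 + 97731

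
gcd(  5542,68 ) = 34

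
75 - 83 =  - 8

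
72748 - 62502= 10246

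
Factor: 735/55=147/11 = 3^1 * 7^2*11^ (  -  1 ) 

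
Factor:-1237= - 1237^1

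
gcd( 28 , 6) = 2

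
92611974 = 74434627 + 18177347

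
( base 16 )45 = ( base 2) 1000101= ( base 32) 25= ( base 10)69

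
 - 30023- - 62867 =32844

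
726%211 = 93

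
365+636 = 1001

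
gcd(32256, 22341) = 3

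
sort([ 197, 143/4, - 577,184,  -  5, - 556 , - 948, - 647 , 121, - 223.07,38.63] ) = [ - 948, - 647,- 577, - 556, - 223.07, - 5,  143/4 , 38.63, 121, 184,  197 ]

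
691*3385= 2339035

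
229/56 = 4+ 5/56= 4.09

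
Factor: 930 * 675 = 627750 = 2^1*3^4*5^3*31^1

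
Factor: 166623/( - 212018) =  - 2^( - 1)*3^1*227^( - 1)*467^ ( - 1)*55541^1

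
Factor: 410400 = 2^5*3^3*5^2*19^1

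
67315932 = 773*87084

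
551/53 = 551/53 = 10.40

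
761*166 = 126326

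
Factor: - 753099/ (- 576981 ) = 251033/192327=3^( - 1)*64109^( - 1 )*251033^1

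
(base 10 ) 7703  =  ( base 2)1111000010111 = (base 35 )6A3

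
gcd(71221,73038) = 1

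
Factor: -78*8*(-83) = 51792 = 2^4 * 3^1*13^1*83^1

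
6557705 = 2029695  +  4528010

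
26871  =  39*689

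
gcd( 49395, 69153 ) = 9879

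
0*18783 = 0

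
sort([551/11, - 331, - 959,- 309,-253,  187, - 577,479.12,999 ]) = [-959, - 577, - 331,-309,-253, 551/11,187,  479.12, 999]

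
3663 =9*407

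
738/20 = 369/10 = 36.90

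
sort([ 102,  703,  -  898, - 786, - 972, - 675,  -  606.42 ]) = [-972, - 898, - 786,- 675, - 606.42, 102, 703 ]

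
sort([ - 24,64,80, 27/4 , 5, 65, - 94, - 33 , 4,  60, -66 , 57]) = [ - 94,-66, - 33 , - 24,4, 5, 27/4,57,60,64, 65,80 ] 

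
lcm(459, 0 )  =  0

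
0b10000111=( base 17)7g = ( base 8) 207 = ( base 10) 135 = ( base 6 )343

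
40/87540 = 2/4377  =  0.00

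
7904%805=659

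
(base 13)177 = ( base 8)413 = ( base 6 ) 1123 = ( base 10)267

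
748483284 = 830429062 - 81945778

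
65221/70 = 931 + 51/70=931.73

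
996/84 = 83/7  =  11.86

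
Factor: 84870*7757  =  2^1*3^2*5^1*23^1*41^1*7757^1=658336590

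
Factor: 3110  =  2^1*5^1  *311^1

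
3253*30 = 97590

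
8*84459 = 675672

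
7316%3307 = 702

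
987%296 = 99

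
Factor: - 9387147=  - 3^1* 7^1*11^1* 40637^1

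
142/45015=142/45015=0.00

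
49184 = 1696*29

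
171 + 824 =995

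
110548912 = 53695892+56853020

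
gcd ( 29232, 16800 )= 336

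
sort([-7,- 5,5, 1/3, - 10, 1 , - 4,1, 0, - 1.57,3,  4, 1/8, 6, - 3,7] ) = [- 10, - 7, - 5, - 4,-3, - 1.57,0,1/8,1/3, 1, 1,  3,4, 5,6,7 ] 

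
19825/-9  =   - 19825/9 = - 2202.78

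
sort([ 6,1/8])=[ 1/8,6]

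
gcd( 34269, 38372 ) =1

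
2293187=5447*421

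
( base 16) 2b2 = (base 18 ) 226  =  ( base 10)690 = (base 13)411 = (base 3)221120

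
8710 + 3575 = 12285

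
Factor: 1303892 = 2^2 * 409^1*797^1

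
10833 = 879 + 9954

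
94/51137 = 94/51137 = 0.00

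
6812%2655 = 1502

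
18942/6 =3157= 3157.00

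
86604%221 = 193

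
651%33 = 24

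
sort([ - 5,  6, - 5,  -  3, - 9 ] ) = [ - 9 ,-5, - 5,-3,  6 ] 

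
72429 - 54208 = 18221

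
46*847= 38962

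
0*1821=0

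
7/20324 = 7/20324 = 0.00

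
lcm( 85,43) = 3655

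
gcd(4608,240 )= 48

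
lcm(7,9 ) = 63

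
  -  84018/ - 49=84018/49 =1714.65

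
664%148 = 72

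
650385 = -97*( - 6705) 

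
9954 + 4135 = 14089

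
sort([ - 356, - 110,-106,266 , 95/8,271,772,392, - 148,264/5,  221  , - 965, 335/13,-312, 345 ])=[ - 965 , - 356, - 312,-148, - 110, - 106,95/8, 335/13,264/5, 221,266 , 271,345,392,772 ] 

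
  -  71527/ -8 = 71527/8= 8940.88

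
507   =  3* 169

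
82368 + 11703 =94071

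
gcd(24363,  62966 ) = 1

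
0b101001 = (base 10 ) 41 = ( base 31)1A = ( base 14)2D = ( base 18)25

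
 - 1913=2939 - 4852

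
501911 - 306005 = 195906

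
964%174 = 94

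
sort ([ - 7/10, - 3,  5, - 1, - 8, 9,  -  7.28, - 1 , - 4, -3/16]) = [  -  8, - 7.28, - 4, -3, - 1,-1 , - 7/10 , - 3/16 , 5,9] 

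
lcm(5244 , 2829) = 215004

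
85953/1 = 85953 = 85953.00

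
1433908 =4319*332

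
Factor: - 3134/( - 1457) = 2^1*31^( - 1 ) * 47^( - 1)*1567^1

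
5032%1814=1404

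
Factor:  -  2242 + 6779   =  4537=13^1 * 349^1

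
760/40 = 19=19.00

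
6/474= 1/79  =  0.01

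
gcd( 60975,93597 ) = 3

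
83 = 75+8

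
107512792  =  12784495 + 94728297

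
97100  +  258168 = 355268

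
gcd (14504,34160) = 56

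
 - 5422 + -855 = - 6277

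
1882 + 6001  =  7883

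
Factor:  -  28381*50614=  - 1436475934  =  - 2^1 * 101^1*281^1*25307^1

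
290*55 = 15950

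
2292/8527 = 2292/8527=0.27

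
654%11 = 5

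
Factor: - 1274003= - 653^1*1951^1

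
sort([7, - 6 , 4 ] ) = [-6, 4, 7 ]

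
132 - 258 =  - 126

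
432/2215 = 432/2215  =  0.20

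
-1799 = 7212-9011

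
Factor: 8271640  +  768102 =2^1*4519871^1 = 9039742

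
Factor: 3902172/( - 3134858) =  - 1951086/1567429 = - 2^1 * 3^1*325181^1*1567429^( - 1 ) 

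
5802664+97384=5900048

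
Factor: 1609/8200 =2^ ( - 3)*5^ (  -  2 )*41^( - 1 )*1609^1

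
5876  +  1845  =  7721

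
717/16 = 717/16 = 44.81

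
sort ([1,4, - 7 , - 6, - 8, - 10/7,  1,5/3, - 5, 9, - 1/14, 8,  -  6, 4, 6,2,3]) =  [  -  8, - 7, - 6, - 6, - 5, - 10/7, - 1/14,  1,1, 5/3,2, 3 , 4, 4, 6,8, 9] 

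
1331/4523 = 1331/4523= 0.29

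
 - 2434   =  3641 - 6075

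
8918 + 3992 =12910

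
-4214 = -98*43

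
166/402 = 83/201 = 0.41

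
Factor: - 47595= - 3^1*5^1*19^1* 167^1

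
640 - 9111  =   - 8471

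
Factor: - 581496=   -  2^3*3^1 * 24229^1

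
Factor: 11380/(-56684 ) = -5^1*37^( - 1 )*383^( - 1 )*569^1 = -  2845/14171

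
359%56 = 23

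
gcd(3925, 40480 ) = 5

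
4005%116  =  61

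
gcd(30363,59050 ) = 1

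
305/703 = 305/703=0.43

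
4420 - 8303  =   - 3883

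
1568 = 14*112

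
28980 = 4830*6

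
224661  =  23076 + 201585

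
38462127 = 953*40359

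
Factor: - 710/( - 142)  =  5^1 = 5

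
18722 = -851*( - 22 )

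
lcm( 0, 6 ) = 0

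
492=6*82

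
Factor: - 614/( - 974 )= 307/487 = 307^1 *487^( - 1) 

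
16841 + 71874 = 88715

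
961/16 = 60 + 1/16 = 60.06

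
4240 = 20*212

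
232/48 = 29/6 = 4.83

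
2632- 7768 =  - 5136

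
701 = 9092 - 8391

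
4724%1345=689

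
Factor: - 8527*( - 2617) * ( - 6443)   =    -  17^1 *379^1*2617^1*8527^1 = - 143776569437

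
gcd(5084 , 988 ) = 4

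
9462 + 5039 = 14501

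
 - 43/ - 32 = 1 + 11/32 = 1.34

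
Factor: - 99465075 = - 3^2*5^2*61^1*7247^1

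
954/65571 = 318/21857 = 0.01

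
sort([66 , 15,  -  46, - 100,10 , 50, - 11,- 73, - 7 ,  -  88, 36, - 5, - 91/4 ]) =[-100,-88, - 73, - 46, - 91/4, - 11,  -  7, - 5,  10,15,36,  50,66 ]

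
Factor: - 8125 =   -  5^4*13^1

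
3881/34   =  3881/34 = 114.15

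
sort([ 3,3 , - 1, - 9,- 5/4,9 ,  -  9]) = [ - 9, - 9, - 5/4,  -  1,3, 3, 9]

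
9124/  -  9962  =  -4562/4981= -  0.92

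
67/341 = 67/341= 0.20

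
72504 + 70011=142515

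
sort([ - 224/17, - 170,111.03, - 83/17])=[ - 170, - 224/17, - 83/17, 111.03 ]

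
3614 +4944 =8558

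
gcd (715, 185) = 5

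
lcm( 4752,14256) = 14256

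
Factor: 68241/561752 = 69/568  =  2^( - 3)* 3^1 * 23^1 * 71^( - 1 )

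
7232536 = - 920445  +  8152981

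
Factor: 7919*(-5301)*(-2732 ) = 2^2*3^2 *19^1 * 31^1*683^1*7919^1 = 114685587108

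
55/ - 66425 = -11/13285 = - 0.00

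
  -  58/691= - 1 + 633/691= - 0.08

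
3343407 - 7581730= - 4238323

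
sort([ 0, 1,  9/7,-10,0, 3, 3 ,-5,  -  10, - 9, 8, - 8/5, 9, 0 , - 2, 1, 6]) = [ -10, -10 ,-9, - 5,-2,  -  8/5,0, 0,0, 1, 1,9/7, 3,3,6, 8, 9] 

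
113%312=113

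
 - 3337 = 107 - 3444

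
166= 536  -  370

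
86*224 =19264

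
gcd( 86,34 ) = 2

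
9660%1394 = 1296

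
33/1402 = 33/1402 = 0.02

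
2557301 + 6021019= 8578320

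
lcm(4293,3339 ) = 30051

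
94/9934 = 47/4967 = 0.01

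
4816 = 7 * 688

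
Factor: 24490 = 2^1*5^1*31^1*79^1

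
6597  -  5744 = 853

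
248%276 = 248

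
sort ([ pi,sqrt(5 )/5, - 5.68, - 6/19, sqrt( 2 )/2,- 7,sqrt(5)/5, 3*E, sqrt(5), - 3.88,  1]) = [-7, - 5.68,-3.88, - 6/19, sqrt( 5)/5, sqrt(5 ) /5, sqrt(2 ) /2, 1,sqrt(5), pi, 3*E ]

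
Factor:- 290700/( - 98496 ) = 2^( - 4)*3^( - 2)*5^2*17^1 = 425/144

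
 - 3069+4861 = 1792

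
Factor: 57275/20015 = 11455/4003 = 5^1*29^1*79^1*4003^( - 1)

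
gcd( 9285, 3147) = 3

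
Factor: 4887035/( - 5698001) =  - 5^1*157^( - 1 )*36293^( - 1) * 977407^1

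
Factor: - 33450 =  - 2^1*3^1*5^2*223^1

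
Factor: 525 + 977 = 1502  =  2^1*751^1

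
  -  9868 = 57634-67502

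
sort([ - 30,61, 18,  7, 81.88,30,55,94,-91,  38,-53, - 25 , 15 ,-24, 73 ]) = [ - 91,-53, - 30,  -  25,  -  24,7, 15 , 18, 30, 38,55, 61,73, 81.88, 94 ] 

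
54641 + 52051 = 106692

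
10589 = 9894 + 695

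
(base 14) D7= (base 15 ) C9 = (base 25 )7e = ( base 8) 275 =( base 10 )189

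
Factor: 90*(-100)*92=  - 828000 = - 2^5*3^2*5^3*23^1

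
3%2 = 1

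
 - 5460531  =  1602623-7063154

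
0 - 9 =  - 9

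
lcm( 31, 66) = 2046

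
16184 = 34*476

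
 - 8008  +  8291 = 283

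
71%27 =17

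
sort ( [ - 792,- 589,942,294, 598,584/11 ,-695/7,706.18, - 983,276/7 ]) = [-983, - 792, - 589, -695/7, 276/7, 584/11, 294, 598,706.18, 942 ] 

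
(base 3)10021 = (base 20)48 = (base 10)88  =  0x58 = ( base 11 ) 80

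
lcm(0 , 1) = 0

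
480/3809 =480/3809 =0.13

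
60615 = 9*6735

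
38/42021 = 38/42021 = 0.00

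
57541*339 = 19506399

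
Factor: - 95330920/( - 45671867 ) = 2^3*5^1*127^( - 1 ) * 227^1*10499^1*359621^( - 1 )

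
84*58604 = 4922736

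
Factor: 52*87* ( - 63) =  - 285012 = - 2^2*3^3*7^1*13^1* 29^1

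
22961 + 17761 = 40722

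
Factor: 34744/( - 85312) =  - 101/248 = -2^ ( - 3)*31^( - 1)*101^1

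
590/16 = 295/8 = 36.88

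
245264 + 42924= 288188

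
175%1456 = 175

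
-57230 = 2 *(- 28615)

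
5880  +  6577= 12457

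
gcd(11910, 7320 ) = 30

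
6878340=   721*9540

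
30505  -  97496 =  - 66991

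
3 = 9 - 6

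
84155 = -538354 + 622509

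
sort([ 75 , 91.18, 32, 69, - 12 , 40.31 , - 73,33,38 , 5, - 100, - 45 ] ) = [-100,- 73,-45,-12, 5, 32,33, 38,40.31, 69, 75,91.18 ]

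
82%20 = 2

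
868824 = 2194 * 396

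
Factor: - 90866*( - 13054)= 2^2*61^1*107^1*45433^1= 1186164764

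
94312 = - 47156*( - 2)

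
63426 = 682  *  93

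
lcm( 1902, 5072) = 15216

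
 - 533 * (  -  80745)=43037085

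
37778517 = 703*53739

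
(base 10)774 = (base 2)1100000110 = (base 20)1ie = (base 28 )RI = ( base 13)477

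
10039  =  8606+1433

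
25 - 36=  - 11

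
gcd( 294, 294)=294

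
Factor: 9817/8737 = 8737^( - 1 )*9817^1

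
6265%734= 393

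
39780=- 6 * ( - 6630)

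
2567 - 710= 1857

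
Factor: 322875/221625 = 7^1*41^1*197^( - 1 ) = 287/197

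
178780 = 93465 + 85315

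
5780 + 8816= 14596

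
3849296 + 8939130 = 12788426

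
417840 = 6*69640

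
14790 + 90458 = 105248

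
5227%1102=819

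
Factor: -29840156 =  - 2^2*7460039^1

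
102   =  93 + 9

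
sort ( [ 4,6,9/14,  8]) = [9/14,4,6,8 ] 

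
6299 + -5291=1008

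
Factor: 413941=11^3*311^1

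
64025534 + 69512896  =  133538430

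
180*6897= 1241460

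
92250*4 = 369000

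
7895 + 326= 8221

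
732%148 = 140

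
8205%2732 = 9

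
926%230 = 6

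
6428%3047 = 334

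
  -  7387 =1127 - 8514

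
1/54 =1/54   =  0.02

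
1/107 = 1/107=0.01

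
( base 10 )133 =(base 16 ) 85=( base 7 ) 250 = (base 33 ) 41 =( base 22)61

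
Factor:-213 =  -3^1*71^1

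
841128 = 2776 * 303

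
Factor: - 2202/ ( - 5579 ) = 2^1*3^1*7^(-1)*367^1*797^(  -  1)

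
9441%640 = 481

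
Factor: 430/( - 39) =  - 2^1 * 3^( - 1)  *5^1 *13^( - 1)*43^1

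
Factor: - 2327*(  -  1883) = 7^1*13^1*179^1*269^1 = 4381741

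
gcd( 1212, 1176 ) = 12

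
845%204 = 29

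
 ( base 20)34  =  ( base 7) 121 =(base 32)20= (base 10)64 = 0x40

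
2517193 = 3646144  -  1128951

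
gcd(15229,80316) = 97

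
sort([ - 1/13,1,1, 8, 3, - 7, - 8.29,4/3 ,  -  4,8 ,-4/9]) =[  -  8.29,-7, - 4, - 4/9, - 1/13,1, 1, 4/3, 3 , 8, 8]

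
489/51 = 9+10/17  =  9.59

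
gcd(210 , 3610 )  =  10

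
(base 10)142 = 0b10001110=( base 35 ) 42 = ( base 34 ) 46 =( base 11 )11a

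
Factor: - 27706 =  - 2^1 * 7^1*1979^1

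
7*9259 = 64813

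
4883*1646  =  8037418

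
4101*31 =127131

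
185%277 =185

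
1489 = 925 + 564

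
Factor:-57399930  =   - 2^1*3^2*5^1*7^1*179^1 * 509^1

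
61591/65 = 947+36/65 = 947.55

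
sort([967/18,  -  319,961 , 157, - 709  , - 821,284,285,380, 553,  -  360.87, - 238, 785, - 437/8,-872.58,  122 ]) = [ - 872.58, - 821, - 709, - 360.87, - 319, - 238, - 437/8 , 967/18,  122,157, 284,285,380,553,785,961 ]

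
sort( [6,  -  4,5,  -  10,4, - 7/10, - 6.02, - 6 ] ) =[ - 10, - 6.02, - 6, - 4,  -  7/10,4,5,6] 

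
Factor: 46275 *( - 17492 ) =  - 809442300=- 2^2 * 3^1 *5^2 * 617^1 * 4373^1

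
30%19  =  11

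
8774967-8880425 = -105458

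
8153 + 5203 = 13356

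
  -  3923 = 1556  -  5479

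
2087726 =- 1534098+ 3621824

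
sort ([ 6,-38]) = [  -  38,6 ]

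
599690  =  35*17134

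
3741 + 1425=5166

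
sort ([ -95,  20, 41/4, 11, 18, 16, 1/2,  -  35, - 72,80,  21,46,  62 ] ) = [ - 95, - 72, - 35,1/2,41/4  ,  11, 16,  18,  20, 21,  46,  62,80]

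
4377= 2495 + 1882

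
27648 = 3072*9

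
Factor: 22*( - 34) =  - 2^2*11^1 * 17^1 = -  748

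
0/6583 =0 = 0.00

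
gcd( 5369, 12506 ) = 13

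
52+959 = 1011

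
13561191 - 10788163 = 2773028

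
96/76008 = 4/3167= 0.00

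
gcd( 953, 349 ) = 1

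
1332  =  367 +965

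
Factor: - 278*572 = -2^3*11^1 *13^1*139^1 = - 159016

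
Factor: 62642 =2^1* 31321^1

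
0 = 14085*0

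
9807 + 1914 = 11721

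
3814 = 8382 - 4568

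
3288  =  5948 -2660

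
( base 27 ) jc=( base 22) 11j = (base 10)525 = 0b1000001101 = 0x20D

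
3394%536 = 178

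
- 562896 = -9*62544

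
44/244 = 11/61 = 0.18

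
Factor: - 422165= - 5^1*23^1*3671^1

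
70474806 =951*74106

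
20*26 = 520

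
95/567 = 95/567 = 0.17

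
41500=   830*50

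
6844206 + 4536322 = 11380528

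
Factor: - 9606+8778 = -2^2*3^2*23^1 = - 828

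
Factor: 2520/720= 2^( - 1 )* 7^1 = 7/2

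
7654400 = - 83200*(-92)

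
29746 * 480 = 14278080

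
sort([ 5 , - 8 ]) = [-8,  5]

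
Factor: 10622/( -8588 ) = - 47/38= - 2^( - 1)*19^( - 1) * 47^1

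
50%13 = 11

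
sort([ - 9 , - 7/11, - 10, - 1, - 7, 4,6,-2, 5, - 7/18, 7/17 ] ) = [-10, - 9, - 7, - 2, - 1,-7/11, - 7/18,7/17,4,  5 , 6 ]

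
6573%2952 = 669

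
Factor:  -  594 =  - 2^1*3^3*11^1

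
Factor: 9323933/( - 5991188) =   -  2^(-2) * 7^ ( - 1 )*37^( - 1 )*41^1*71^1 * 3203^1*5783^( - 1) 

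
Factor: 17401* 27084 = 471288684 = 2^2 * 3^1 * 37^1 * 61^1*17401^1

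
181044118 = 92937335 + 88106783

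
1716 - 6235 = -4519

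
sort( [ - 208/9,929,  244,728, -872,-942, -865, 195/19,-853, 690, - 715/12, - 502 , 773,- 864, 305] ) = [ - 942 ,-872, - 865, - 864 , - 853, - 502,-715/12, - 208/9,195/19 , 244, 305, 690 , 728,  773, 929] 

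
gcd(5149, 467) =1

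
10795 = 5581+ 5214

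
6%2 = 0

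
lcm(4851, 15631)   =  140679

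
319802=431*742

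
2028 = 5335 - 3307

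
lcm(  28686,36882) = 258174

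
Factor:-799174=-2^1*399587^1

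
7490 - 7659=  - 169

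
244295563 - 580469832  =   - 336174269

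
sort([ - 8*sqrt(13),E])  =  [  -  8*sqrt(13 ),E] 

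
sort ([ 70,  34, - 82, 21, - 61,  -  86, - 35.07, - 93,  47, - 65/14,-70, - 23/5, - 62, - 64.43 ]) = [  -  93, - 86, - 82, - 70, - 64.43, - 62,-61, - 35.07, - 65/14, - 23/5, 21, 34,47,70 ]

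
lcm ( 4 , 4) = 4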